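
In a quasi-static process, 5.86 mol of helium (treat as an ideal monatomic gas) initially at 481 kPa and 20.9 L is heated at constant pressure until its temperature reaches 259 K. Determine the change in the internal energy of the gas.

3850 J

T₁ = P₁V₁/(nR) = 481×20.9/(5.86×8.314) = 206 K.
Isobaric: P stays 481 kPa; V/T = const ⇒ T₂ = 259 K, V₂ = 26.2 L.
For an ideal gas ΔU = nCvΔT with Cv = (3/2)R = 12.5 J/(mol·K).
ΔU = 5.86×12.5×(259−206) = 3850 J.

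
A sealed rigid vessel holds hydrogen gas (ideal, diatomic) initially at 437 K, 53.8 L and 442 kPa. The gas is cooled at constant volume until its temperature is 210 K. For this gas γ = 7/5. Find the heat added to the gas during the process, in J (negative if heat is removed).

n = P₁V₁/(RT₁) = 442×53.8/(8.314×437) = 6.55 mol.
Isochoric: V stays 53.8 L; P/T = const ⇒ T₂ = 210 K, P₂ = 212 kPa.
W = 0 (no volume change).
ΔU = nCvΔT = 6.55×20.8×(210−437) = -30900 J.
Q = ΔU = -30900 J.

-30900 J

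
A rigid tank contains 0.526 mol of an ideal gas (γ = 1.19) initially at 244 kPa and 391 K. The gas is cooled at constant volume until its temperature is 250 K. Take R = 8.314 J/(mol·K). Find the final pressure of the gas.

156 kPa

V₁ = nRT₁/P₁ = 0.526×8.314×391/244 = 7.01 L.
Isochoric: V stays 7.01 L; P/T = const ⇒ T₂ = 250 K, P₂ = 156 kPa.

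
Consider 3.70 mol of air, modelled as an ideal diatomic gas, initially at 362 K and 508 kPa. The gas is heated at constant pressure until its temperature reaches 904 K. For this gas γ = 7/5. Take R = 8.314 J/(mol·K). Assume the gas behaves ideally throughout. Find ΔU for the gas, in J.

V₁ = nRT₁/P₁ = 3.70×8.314×362/508 = 21.9 L.
Isobaric: P stays 508 kPa; V/T = const ⇒ T₂ = 904 K, V₂ = 54.7 L.
For an ideal gas ΔU = nCvΔT with Cv = (5/2)R = 20.8 J/(mol·K).
ΔU = 3.70×20.8×(904−362) = 41700 J.

41700 J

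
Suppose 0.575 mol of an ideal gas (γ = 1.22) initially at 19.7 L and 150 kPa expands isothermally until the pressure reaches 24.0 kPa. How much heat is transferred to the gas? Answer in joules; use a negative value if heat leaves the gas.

5420 J

T₁ = P₁V₁/(nR) = 150×19.7/(0.575×8.314) = 618 K.
Isothermal: T stays 618 K; PV = const ⇒ V₂ = 123 L, P₂ = 24.0 kPa.
ΔU = 0 (ideal gas, T constant).
W = nRT ln(V₂/V₁) = 0.575×8.314×618×ln(6.25) = 5420 J.
Q = ΔU + W = 5420 J.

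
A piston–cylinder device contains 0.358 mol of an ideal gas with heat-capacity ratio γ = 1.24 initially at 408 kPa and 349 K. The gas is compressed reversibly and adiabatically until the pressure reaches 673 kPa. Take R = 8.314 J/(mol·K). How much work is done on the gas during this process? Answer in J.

440 J

V₁ = nRT₁/P₁ = 0.358×8.314×349/408 = 2.55 L.
Adiabatic: T₂/T₁ = (P₂/P₁)^((γ−1)/γ) ⇒ T₂ = 349×(1.65)^0.194 = 384 K; V₂ = 1.70 L.
ΔU = nCvΔT = 0.358×34.6×(384−349) = 440 J.
Q = 0 for an adiabatic process, so W = −ΔU = -440 J.
Work done on the gas = −W_by = 440 J.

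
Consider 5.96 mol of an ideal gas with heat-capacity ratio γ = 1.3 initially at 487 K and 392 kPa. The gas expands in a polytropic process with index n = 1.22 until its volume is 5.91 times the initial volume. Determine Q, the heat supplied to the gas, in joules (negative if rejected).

V₁ = nRT₁/P₁ = 5.96×8.314×487/392 = 61.6 L.
Polytropic n=1.22: T₂ = T₁(V₁/V₂)^(n−1) = 487×(0.169)^0.22 = 329 K; P₂ = P₁(V₁/V₂)^n = 44.9 kPa.
W = (P₁V₁−P₂V₂)/(n−1) = (392×61.6−44.9×364)/0.22 = 35500 J.
ΔU = nCvΔT = 5.96×27.7×(329−487) = -26000 J.
Q = ΔU + W = 9460 J.

9460 J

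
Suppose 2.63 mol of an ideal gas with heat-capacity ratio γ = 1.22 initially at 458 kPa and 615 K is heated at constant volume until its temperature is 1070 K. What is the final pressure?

797 kPa

V₁ = nRT₁/P₁ = 2.63×8.314×615/458 = 29.4 L.
Isochoric: V stays 29.4 L; P/T = const ⇒ T₂ = 1070 K, P₂ = 797 kPa.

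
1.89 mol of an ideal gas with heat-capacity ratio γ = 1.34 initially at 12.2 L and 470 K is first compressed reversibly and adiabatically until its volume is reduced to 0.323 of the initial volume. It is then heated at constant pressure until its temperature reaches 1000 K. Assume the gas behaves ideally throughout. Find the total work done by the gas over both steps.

-5310 J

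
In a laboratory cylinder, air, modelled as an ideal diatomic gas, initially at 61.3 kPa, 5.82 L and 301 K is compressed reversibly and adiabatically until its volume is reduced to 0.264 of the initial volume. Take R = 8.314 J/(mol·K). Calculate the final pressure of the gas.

Adiabatic: TV^(γ−1) = const ⇒ T₂ = 301×(3.79)^0.400 = 513 K; PV^γ = const ⇒ P₂ = 396 kPa.

396 kPa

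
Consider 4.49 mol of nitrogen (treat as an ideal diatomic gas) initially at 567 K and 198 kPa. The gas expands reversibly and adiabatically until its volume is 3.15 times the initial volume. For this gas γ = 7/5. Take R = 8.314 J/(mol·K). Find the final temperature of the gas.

358 K

V₁ = nRT₁/P₁ = 4.49×8.314×567/198 = 107 L.
Adiabatic: TV^(γ−1) = const ⇒ T₂ = 567×(0.317)^0.400 = 358 K; PV^γ = const ⇒ P₂ = 39.7 kPa.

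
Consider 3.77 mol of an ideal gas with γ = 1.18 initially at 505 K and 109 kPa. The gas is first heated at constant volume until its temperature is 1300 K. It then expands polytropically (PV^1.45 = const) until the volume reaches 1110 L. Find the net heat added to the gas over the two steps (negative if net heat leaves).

V₁ = nRT₁/P₁ = 3.77×8.314×505/109 = 145 L.
Step 1 — Isochoric: V stays 145 L; P/T = const ⇒ T₂ = 1300 K, P₂ = 281 kPa.
W = 0 (no volume change).
ΔU = nCvΔT = 3.77×46.2×(1300−505) = 138000 J.
Q = ΔU = 138000 J.
State after step 1: P = 281 kPa, V = 145 L, T = 1300 K.
Step 2 — Polytropic n=1.45: T₂ = T₁(V₁/V₂)^(n−1) = 1300×(0.131)^0.45 = 521 K; P₂ = P₁(V₁/V₂)^n = 14.7 kPa.
W = (P₁V₁−P₂V₂)/(n−1) = (281×145−14.7×1110)/0.45 = 54300 J.
ΔU = nCvΔT = 3.77×46.2×(521−1300) = -136000 J.
Q = ΔU + W = -81400 J.
Net over both steps: W = 54300 J, Q = 57000 J, ΔU = 2710 J.

57000 J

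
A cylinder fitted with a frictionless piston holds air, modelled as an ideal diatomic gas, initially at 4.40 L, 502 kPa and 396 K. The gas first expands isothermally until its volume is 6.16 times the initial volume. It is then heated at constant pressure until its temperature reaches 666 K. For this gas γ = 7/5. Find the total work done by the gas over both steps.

n = P₁V₁/(RT₁) = 502×4.40/(8.314×396) = 0.671 mol.
Step 1 — Isothermal: T stays 396 K; PV = const ⇒ V₂ = 27.1 L, P₂ = 81.5 kPa.
ΔU = 0 (ideal gas, T constant).
W = nRT ln(V₂/V₁) = 0.671×8.314×396×ln(6.16) = 4020 J.
Q = ΔU + W = 4020 J.
State after step 1: P = 81.5 kPa, V = 27.1 L, T = 396 K.
Step 2 — Isobaric: P stays 81.5 kPa; V/T = const ⇒ T₂ = 666 K, V₂ = 45.6 L.
W = PΔV = 81.5×(45.6−27.1) kPa·L = 1510 J.
ΔU = nCvΔT = 0.671×20.8×(666−396) = 3760 J.
Q = ΔU + W = nCpΔT = 5270 J.
Net over both steps: W = 5520 J, Q = 9290 J, ΔU = 3760 J.

5520 J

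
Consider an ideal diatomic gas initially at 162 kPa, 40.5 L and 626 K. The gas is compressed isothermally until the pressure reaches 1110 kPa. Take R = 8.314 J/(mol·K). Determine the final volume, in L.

Isothermal: T stays 626 K; PV = const ⇒ V₂ = 5.91 L, P₂ = 1110 kPa.

5.91 L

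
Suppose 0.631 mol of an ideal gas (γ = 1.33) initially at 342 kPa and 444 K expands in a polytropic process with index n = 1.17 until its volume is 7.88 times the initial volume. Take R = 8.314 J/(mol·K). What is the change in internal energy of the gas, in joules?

-2090 J

V₁ = nRT₁/P₁ = 0.631×8.314×444/342 = 6.81 L.
Polytropic n=1.17: T₂ = T₁(V₁/V₂)^(n−1) = 444×(0.127)^0.17 = 313 K; P₂ = P₁(V₁/V₂)^n = 30.6 kPa.
For an ideal gas ΔU = nCvΔT with Cv = R/(γ−1) = 25.2 J/(mol·K).
ΔU = 0.631×25.2×(313−444) = -2090 J.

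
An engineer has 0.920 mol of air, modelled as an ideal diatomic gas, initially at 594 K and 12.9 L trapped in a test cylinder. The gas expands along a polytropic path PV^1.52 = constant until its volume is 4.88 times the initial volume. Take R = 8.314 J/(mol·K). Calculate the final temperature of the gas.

P₁ = nRT₁/V₁ = 0.920×8.314×594/12.9 = 352 kPa.
Polytropic n=1.52: T₂ = T₁(V₁/V₂)^(n−1) = 594×(0.205)^0.52 = 261 K; P₂ = P₁(V₁/V₂)^n = 31.7 kPa.

261 K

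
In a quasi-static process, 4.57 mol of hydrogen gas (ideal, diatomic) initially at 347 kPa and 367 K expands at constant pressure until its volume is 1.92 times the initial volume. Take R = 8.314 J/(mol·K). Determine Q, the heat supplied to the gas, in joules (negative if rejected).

44900 J

V₁ = nRT₁/P₁ = 4.57×8.314×367/347 = 40.2 L.
Isobaric: P stays 347 kPa; V/T = const ⇒ T₂ = 705 K, V₂ = 77.2 L.
W = PΔV = 347×(77.2−40.2) kPa·L = 12800 J.
ΔU = nCvΔT = 4.57×20.8×(705−367) = 32100 J.
Q = ΔU + W = nCpΔT = 44900 J.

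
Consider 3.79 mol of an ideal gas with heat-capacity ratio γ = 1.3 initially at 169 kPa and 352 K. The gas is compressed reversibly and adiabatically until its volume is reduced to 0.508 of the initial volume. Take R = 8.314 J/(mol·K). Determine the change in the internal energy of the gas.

8330 J

V₁ = nRT₁/P₁ = 3.79×8.314×352/169 = 65.6 L.
Adiabatic: TV^(γ−1) = const ⇒ T₂ = 352×(1.97)^0.300 = 431 K; PV^γ = const ⇒ P₂ = 408 kPa.
For an ideal gas ΔU = nCvΔT with Cv = R/(γ−1) = 27.7 J/(mol·K).
ΔU = 3.79×27.7×(431−352) = 8330 J.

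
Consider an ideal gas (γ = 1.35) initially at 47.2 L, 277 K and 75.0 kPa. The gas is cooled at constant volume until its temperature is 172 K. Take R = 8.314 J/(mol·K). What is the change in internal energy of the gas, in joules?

-3830 J

n = P₁V₁/(RT₁) = 75.0×47.2/(8.314×277) = 1.54 mol.
Isochoric: V stays 47.2 L; P/T = const ⇒ T₂ = 172 K, P₂ = 46.6 kPa.
For an ideal gas ΔU = nCvΔT with Cv = R/(γ−1) = 23.8 J/(mol·K).
ΔU = 1.54×23.8×(172−277) = -3830 J.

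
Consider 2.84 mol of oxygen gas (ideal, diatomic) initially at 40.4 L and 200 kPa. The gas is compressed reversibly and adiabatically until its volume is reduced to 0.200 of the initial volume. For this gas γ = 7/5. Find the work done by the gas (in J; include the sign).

T₁ = P₁V₁/(nR) = 200×40.4/(2.84×8.314) = 342 K.
Adiabatic: TV^(γ−1) = const ⇒ T₂ = 342×(5.00)^0.400 = 651 K; PV^γ = const ⇒ P₂ = 1900 kPa.
ΔU = nCvΔT = 2.84×20.8×(651−342) = 18300 J.
Q = 0 for an adiabatic process, so W = −ΔU = -18300 J.

-18300 J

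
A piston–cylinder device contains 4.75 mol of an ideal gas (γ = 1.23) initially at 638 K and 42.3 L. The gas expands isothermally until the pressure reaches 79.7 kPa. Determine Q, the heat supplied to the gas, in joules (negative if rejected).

50700 J

P₁ = nRT₁/V₁ = 4.75×8.314×638/42.3 = 596 kPa.
Isothermal: T stays 638 K; PV = const ⇒ V₂ = 316 L, P₂ = 79.7 kPa.
ΔU = 0 (ideal gas, T constant).
W = nRT ln(V₂/V₁) = 4.75×8.314×638×ln(7.47) = 50700 J.
Q = ΔU + W = 50700 J.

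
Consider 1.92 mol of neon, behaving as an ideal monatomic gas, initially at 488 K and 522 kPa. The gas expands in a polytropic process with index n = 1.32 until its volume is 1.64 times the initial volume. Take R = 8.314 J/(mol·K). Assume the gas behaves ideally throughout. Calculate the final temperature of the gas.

V₁ = nRT₁/P₁ = 1.92×8.314×488/522 = 14.9 L.
Polytropic n=1.32: T₂ = T₁(V₁/V₂)^(n−1) = 488×(0.610)^0.32 = 417 K; P₂ = P₁(V₁/V₂)^n = 272 kPa.

417 K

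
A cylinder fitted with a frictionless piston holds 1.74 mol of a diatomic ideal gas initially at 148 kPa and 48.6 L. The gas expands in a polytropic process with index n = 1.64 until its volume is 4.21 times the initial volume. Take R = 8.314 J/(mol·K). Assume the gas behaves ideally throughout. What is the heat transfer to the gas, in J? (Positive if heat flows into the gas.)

-4060 J

T₁ = P₁V₁/(nR) = 148×48.6/(1.74×8.314) = 497 K.
Polytropic n=1.64: T₂ = T₁(V₁/V₂)^(n−1) = 497×(0.238)^0.64 = 198 K; P₂ = P₁(V₁/V₂)^n = 14.0 kPa.
W = (P₁V₁−P₂V₂)/(n−1) = (148×48.6−14.0×205)/0.64 = 6760 J.
ΔU = nCvΔT = 1.74×20.8×(198−497) = -10800 J.
Q = ΔU + W = -4060 J.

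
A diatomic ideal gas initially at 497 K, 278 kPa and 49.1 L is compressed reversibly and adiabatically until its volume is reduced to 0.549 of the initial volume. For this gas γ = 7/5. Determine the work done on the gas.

9250 J

n = P₁V₁/(RT₁) = 278×49.1/(8.314×497) = 3.30 mol.
Adiabatic: TV^(γ−1) = const ⇒ T₂ = 497×(1.82)^0.400 = 632 K; PV^γ = const ⇒ P₂ = 644 kPa.
ΔU = nCvΔT = 3.30×20.8×(632−497) = 9250 J.
Q = 0 for an adiabatic process, so W = −ΔU = -9250 J.
Work done on the gas = −W_by = 9250 J.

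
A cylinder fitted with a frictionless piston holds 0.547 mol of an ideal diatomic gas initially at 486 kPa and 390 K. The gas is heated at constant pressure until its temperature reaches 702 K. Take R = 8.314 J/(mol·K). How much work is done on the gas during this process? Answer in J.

-1420 J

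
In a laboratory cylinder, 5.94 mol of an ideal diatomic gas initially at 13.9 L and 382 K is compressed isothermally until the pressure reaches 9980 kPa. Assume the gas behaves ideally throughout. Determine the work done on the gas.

P₁ = nRT₁/V₁ = 5.94×8.314×382/13.9 = 1360 kPa.
Isothermal: T stays 382 K; PV = const ⇒ V₂ = 1.89 L, P₂ = 9980 kPa.
W = nRT ln(V₂/V₁) = 5.94×8.314×382×ln(0.136) = -37600 J.
Work done on the gas = −W_by = 37600 J.

37600 J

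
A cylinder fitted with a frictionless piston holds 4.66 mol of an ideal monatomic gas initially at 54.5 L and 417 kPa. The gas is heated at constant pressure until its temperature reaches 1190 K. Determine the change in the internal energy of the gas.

35100 J

T₁ = P₁V₁/(nR) = 417×54.5/(4.66×8.314) = 587 K.
Isobaric: P stays 417 kPa; V/T = const ⇒ T₂ = 1190 K, V₂ = 111 L.
For an ideal gas ΔU = nCvΔT with Cv = (3/2)R = 12.5 J/(mol·K).
ΔU = 4.66×12.5×(1190−587) = 35100 J.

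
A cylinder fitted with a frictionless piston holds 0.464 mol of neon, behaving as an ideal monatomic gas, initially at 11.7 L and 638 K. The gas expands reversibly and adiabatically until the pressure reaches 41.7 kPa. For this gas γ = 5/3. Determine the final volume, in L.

30.9 L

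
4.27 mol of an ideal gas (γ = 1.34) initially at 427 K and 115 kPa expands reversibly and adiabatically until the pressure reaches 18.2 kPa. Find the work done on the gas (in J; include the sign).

-16700 J

V₁ = nRT₁/P₁ = 4.27×8.314×427/115 = 132 L.
Adiabatic: T₂/T₁ = (P₂/P₁)^((γ−1)/γ) ⇒ T₂ = 427×(0.158)^0.254 = 267 K; V₂ = 522 L.
ΔU = nCvΔT = 4.27×24.5×(267−427) = -16700 J.
Q = 0 for an adiabatic process, so W = −ΔU = 16700 J.
Work done on the gas = −W_by = -16700 J.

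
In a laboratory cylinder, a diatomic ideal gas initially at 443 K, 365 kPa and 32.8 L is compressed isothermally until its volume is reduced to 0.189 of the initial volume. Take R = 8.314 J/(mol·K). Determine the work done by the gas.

n = P₁V₁/(RT₁) = 365×32.8/(8.314×443) = 3.25 mol.
Isothermal: T stays 443 K; PV = const ⇒ V₂ = 6.20 L, P₂ = 1930 kPa.
W = nRT ln(V₂/V₁) = 3.25×8.314×443×ln(0.189) = -19900 J.

-19900 J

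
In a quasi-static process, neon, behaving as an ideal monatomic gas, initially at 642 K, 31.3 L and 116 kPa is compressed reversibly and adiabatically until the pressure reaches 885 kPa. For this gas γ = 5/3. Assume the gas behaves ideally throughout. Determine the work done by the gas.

-6830 J

n = P₁V₁/(RT₁) = 116×31.3/(8.314×642) = 0.680 mol.
Adiabatic: T₂/T₁ = (P₂/P₁)^((γ−1)/γ) ⇒ T₂ = 642×(7.63)^0.400 = 1450 K; V₂ = 9.25 L.
ΔU = nCvΔT = 0.680×12.5×(1450−642) = 6830 J.
Q = 0 for an adiabatic process, so W = −ΔU = -6830 J.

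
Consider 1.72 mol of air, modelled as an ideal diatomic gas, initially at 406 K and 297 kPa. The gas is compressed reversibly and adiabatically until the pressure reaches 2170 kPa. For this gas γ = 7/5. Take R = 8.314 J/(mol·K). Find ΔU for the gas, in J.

V₁ = nRT₁/P₁ = 1.72×8.314×406/297 = 19.5 L.
Adiabatic: T₂/T₁ = (P₂/P₁)^((γ−1)/γ) ⇒ T₂ = 406×(7.31)^0.286 = 717 K; V₂ = 4.72 L.
For an ideal gas ΔU = nCvΔT with Cv = (5/2)R = 20.8 J/(mol·K).
ΔU = 1.72×20.8×(717−406) = 11100 J.

11100 J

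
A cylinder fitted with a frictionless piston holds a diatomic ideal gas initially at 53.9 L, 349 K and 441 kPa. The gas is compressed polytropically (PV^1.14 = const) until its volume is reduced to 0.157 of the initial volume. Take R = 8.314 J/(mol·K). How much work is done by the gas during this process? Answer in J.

-50200 J

n = P₁V₁/(RT₁) = 441×53.9/(8.314×349) = 8.19 mol.
Polytropic n=1.14: T₂ = T₁(V₁/V₂)^(n−1) = 349×(6.37)^0.14 = 452 K; P₂ = P₁(V₁/V₂)^n = 3640 kPa.
W = (P₁V₁−P₂V₂)/(n−1) = (441×53.9−3640×8.46)/0.14 = -50200 J.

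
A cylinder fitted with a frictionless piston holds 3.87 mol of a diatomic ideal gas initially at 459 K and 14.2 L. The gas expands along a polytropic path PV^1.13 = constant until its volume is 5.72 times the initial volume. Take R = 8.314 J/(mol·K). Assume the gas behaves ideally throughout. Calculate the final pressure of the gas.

145 kPa

P₁ = nRT₁/V₁ = 3.87×8.314×459/14.2 = 1040 kPa.
Polytropic n=1.13: T₂ = T₁(V₁/V₂)^(n−1) = 459×(0.175)^0.13 = 366 K; P₂ = P₁(V₁/V₂)^n = 145 kPa.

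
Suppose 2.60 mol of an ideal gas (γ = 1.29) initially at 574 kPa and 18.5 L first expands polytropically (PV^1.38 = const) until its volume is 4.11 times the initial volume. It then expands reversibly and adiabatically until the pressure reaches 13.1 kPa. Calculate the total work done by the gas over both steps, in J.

18800 J

T₁ = P₁V₁/(nR) = 574×18.5/(2.60×8.314) = 491 K.
Step 1 — Polytropic n=1.38: T₂ = T₁(V₁/V₂)^(n−1) = 491×(0.243)^0.38 = 287 K; P₂ = P₁(V₁/V₂)^n = 81.6 kPa.
W = (P₁V₁−P₂V₂)/(n−1) = (574×18.5−81.6×76.0)/0.38 = 11600 J.
ΔU = nCvΔT = 2.60×28.7×(287−491) = -15200 J.
Q = ΔU + W = -3600 J.
State after step 1: P = 81.6 kPa, V = 76.0 L, T = 287 K.
Step 2 — Adiabatic: T₂/T₁ = (P₂/P₁)^((γ−1)/γ) ⇒ T₂ = 287×(0.160)^0.225 = 190 K; V₂ = 314 L.
ΔU = nCvΔT = 2.60×28.7×(190−287) = -7220 J.
Q = 0 for an adiabatic process, so W = −ΔU = 7220 J.
Net over both steps: W = 18800 J, Q = -3600 J, ΔU = -22400 J.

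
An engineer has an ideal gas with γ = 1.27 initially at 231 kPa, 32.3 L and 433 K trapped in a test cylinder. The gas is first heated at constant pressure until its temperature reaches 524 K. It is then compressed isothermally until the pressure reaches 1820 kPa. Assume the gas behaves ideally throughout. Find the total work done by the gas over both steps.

-17100 J

n = P₁V₁/(RT₁) = 231×32.3/(8.314×433) = 2.07 mol.
Step 1 — Isobaric: P stays 231 kPa; V/T = const ⇒ T₂ = 524 K, V₂ = 39.1 L.
W = PΔV = 231×(39.1−32.3) kPa·L = 1570 J.
ΔU = nCvΔT = 2.07×30.8×(524−433) = 5810 J.
Q = ΔU + W = nCpΔT = 7380 J.
State after step 1: P = 231 kPa, V = 39.1 L, T = 524 K.
Step 2 — Isothermal: T stays 524 K; PV = const ⇒ V₂ = 4.96 L, P₂ = 1820 kPa.
ΔU = 0 (ideal gas, T constant).
W = nRT ln(V₂/V₁) = 2.07×8.314×524×ln(0.127) = -18600 J.
Q = ΔU + W = -18600 J.
Net over both steps: W = -17100 J, Q = -11300 J, ΔU = 5810 J.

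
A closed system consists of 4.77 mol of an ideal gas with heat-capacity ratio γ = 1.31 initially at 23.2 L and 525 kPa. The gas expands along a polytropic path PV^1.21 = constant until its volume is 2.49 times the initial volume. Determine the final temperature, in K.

254 K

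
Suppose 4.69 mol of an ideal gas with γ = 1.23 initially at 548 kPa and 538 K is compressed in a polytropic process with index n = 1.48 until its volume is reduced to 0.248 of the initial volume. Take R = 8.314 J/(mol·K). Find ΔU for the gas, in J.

V₁ = nRT₁/P₁ = 4.69×8.314×538/548 = 38.3 L.
Polytropic n=1.48: T₂ = T₁(V₁/V₂)^(n−1) = 538×(4.03)^0.48 = 1050 K; P₂ = P₁(V₁/V₂)^n = 4320 kPa.
For an ideal gas ΔU = nCvΔT with Cv = R/(γ−1) = 36.1 J/(mol·K).
ΔU = 4.69×36.1×(1050−538) = 86900 J.

86900 J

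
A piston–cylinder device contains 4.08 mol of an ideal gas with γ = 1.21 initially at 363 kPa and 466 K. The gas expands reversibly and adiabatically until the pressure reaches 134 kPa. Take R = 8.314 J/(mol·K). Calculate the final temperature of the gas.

392 K

V₁ = nRT₁/P₁ = 4.08×8.314×466/363 = 43.5 L.
Adiabatic: T₂/T₁ = (P₂/P₁)^((γ−1)/γ) ⇒ T₂ = 466×(0.369)^0.174 = 392 K; V₂ = 99.2 L.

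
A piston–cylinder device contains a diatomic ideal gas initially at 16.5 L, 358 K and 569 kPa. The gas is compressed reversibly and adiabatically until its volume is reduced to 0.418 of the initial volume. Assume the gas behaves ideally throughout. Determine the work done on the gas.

n = P₁V₁/(RT₁) = 569×16.5/(8.314×358) = 3.15 mol.
Adiabatic: TV^(γ−1) = const ⇒ T₂ = 358×(2.39)^0.400 = 507 K; PV^γ = const ⇒ P₂ = 1930 kPa.
ΔU = nCvΔT = 3.15×20.8×(507−358) = 9800 J.
Q = 0 for an adiabatic process, so W = −ΔU = -9800 J.
Work done on the gas = −W_by = 9800 J.

9800 J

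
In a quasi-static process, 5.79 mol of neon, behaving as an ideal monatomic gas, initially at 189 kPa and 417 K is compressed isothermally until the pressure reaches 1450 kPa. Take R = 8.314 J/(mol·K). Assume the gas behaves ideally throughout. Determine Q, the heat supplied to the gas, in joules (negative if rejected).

-40900 J

V₁ = nRT₁/P₁ = 5.79×8.314×417/189 = 106 L.
Isothermal: T stays 417 K; PV = const ⇒ V₂ = 13.8 L, P₂ = 1450 kPa.
ΔU = 0 (ideal gas, T constant).
W = nRT ln(V₂/V₁) = 5.79×8.314×417×ln(0.130) = -40900 J.
Q = ΔU + W = -40900 J.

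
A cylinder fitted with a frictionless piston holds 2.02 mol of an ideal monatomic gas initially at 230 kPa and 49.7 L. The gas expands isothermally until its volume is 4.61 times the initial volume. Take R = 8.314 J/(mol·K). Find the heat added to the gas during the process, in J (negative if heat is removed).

17500 J

T₁ = P₁V₁/(nR) = 230×49.7/(2.02×8.314) = 681 K.
Isothermal: T stays 681 K; PV = const ⇒ V₂ = 229 L, P₂ = 49.9 kPa.
ΔU = 0 (ideal gas, T constant).
W = nRT ln(V₂/V₁) = 2.02×8.314×681×ln(4.61) = 17500 J.
Q = ΔU + W = 17500 J.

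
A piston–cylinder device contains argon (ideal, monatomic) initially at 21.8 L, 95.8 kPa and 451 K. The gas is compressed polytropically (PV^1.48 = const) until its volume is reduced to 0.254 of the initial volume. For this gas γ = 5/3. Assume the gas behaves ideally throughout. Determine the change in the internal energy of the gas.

2920 J

n = P₁V₁/(RT₁) = 95.8×21.8/(8.314×451) = 0.557 mol.
Polytropic n=1.48: T₂ = T₁(V₁/V₂)^(n−1) = 451×(3.94)^0.48 = 871 K; P₂ = P₁(V₁/V₂)^n = 728 kPa.
For an ideal gas ΔU = nCvΔT with Cv = (3/2)R = 12.5 J/(mol·K).
ΔU = 0.557×12.5×(871−451) = 2920 J.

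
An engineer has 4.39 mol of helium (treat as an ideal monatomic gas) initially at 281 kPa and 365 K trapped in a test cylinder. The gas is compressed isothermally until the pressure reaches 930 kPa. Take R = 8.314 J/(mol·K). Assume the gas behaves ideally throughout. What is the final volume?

14.3 L

V₁ = nRT₁/P₁ = 4.39×8.314×365/281 = 47.4 L.
Isothermal: T stays 365 K; PV = const ⇒ V₂ = 14.3 L, P₂ = 930 kPa.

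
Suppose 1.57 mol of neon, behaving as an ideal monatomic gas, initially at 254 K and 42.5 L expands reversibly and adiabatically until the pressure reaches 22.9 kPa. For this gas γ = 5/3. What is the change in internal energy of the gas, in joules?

P₁ = nRT₁/V₁ = 1.57×8.314×254/42.5 = 78.0 kPa.
Adiabatic: T₂/T₁ = (P₂/P₁)^((γ−1)/γ) ⇒ T₂ = 254×(0.294)^0.400 = 156 K; V₂ = 88.7 L.
For an ideal gas ΔU = nCvΔT with Cv = (3/2)R = 12.5 J/(mol·K).
ΔU = 1.57×12.5×(156−254) = -1930 J.

-1930 J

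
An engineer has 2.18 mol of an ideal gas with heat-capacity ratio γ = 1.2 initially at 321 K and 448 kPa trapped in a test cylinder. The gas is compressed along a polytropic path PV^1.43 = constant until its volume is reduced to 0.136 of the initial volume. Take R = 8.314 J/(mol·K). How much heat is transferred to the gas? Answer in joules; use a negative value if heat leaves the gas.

21100 J

V₁ = nRT₁/P₁ = 2.18×8.314×321/448 = 13.0 L.
Polytropic n=1.43: T₂ = T₁(V₁/V₂)^(n−1) = 321×(7.35)^0.43 = 757 K; P₂ = P₁(V₁/V₂)^n = 7770 kPa.
W = (P₁V₁−P₂V₂)/(n−1) = (448×13.0−7770×1.77)/0.43 = -18400 J.
ΔU = nCvΔT = 2.18×41.6×(757−321) = 39500 J.
Q = ΔU + W = 21100 J.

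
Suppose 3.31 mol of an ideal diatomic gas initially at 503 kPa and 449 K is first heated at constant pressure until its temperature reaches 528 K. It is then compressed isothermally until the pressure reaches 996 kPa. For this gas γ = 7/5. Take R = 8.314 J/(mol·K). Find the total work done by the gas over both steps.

V₁ = nRT₁/P₁ = 3.31×8.314×449/503 = 24.6 L.
Step 1 — Isobaric: P stays 503 kPa; V/T = const ⇒ T₂ = 528 K, V₂ = 28.9 L.
W = PΔV = 503×(28.9−24.6) kPa·L = 2170 J.
ΔU = nCvΔT = 3.31×20.8×(528−449) = 5440 J.
Q = ΔU + W = nCpΔT = 7610 J.
State after step 1: P = 503 kPa, V = 28.9 L, T = 528 K.
Step 2 — Isothermal: T stays 528 K; PV = const ⇒ V₂ = 14.6 L, P₂ = 996 kPa.
ΔU = 0 (ideal gas, T constant).
W = nRT ln(V₂/V₁) = 3.31×8.314×528×ln(0.505) = -9930 J.
Q = ΔU + W = -9930 J.
Net over both steps: W = -7750 J, Q = -2320 J, ΔU = 5440 J.

-7750 J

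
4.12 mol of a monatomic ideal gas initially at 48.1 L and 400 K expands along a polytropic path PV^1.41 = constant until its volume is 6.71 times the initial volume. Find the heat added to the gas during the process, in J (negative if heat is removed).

6970 J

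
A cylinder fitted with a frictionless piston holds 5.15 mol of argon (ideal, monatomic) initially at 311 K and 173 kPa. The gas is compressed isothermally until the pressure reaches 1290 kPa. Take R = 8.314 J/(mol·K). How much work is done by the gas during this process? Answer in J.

V₁ = nRT₁/P₁ = 5.15×8.314×311/173 = 77.0 L.
Isothermal: T stays 311 K; PV = const ⇒ V₂ = 10.3 L, P₂ = 1290 kPa.
W = nRT ln(V₂/V₁) = 5.15×8.314×311×ln(0.134) = -26800 J.

-26800 J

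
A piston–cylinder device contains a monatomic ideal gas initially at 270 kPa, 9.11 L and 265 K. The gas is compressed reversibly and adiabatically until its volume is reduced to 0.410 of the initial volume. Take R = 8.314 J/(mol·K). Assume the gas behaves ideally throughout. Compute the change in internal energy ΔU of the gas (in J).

3000 J

n = P₁V₁/(RT₁) = 270×9.11/(8.314×265) = 1.12 mol.
Adiabatic: TV^(γ−1) = const ⇒ T₂ = 265×(2.44)^0.667 = 480 K; PV^γ = const ⇒ P₂ = 1190 kPa.
For an ideal gas ΔU = nCvΔT with Cv = (3/2)R = 12.5 J/(mol·K).
ΔU = 1.12×12.5×(480−265) = 3000 J.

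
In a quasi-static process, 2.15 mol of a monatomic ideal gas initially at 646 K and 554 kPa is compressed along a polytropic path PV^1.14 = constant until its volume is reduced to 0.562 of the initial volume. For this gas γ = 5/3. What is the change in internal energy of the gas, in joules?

1460 J

V₁ = nRT₁/P₁ = 2.15×8.314×646/554 = 20.8 L.
Polytropic n=1.14: T₂ = T₁(V₁/V₂)^(n−1) = 646×(1.78)^0.14 = 700 K; P₂ = P₁(V₁/V₂)^n = 1070 kPa.
For an ideal gas ΔU = nCvΔT with Cv = (3/2)R = 12.5 J/(mol·K).
ΔU = 2.15×12.5×(700−646) = 1460 J.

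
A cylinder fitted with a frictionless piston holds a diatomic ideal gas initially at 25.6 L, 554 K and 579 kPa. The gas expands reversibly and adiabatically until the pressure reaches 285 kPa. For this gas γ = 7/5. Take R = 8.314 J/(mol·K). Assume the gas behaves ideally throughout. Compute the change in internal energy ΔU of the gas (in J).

-6790 J

n = P₁V₁/(RT₁) = 579×25.6/(8.314×554) = 3.22 mol.
Adiabatic: T₂/T₁ = (P₂/P₁)^((γ−1)/γ) ⇒ T₂ = 554×(0.492)^0.286 = 452 K; V₂ = 42.5 L.
For an ideal gas ΔU = nCvΔT with Cv = (5/2)R = 20.8 J/(mol·K).
ΔU = 3.22×20.8×(452−554) = -6790 J.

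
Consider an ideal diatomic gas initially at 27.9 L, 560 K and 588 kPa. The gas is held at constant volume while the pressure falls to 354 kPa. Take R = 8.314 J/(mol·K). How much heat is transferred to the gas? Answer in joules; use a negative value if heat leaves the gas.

-16300 J

n = P₁V₁/(RT₁) = 588×27.9/(8.314×560) = 3.52 mol.
Isochoric: V stays 27.9 L; P/T = const ⇒ T₂ = 337 K, P₂ = 354 kPa.
W = 0 (no volume change).
ΔU = nCvΔT = 3.52×20.8×(337−560) = -16300 J.
Q = ΔU = -16300 J.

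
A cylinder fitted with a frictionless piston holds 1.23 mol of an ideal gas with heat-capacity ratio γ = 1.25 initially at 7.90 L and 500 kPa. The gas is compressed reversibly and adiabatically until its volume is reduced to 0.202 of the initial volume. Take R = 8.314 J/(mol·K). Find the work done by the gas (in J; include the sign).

-7770 J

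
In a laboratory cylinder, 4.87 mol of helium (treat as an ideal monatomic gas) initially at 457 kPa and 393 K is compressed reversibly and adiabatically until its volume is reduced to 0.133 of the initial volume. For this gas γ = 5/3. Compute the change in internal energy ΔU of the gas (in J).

67700 J

V₁ = nRT₁/P₁ = 4.87×8.314×393/457 = 34.8 L.
Adiabatic: TV^(γ−1) = const ⇒ T₂ = 393×(7.52)^0.667 = 1510 K; PV^γ = const ⇒ P₂ = 13200 kPa.
For an ideal gas ΔU = nCvΔT with Cv = (3/2)R = 12.5 J/(mol·K).
ΔU = 4.87×12.5×(1510−393) = 67700 J.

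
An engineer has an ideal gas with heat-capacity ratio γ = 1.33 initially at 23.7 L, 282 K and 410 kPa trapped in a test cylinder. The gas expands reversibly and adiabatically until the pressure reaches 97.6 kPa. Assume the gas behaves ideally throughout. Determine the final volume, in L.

Adiabatic: T₂/T₁ = (P₂/P₁)^((γ−1)/γ) ⇒ T₂ = 282×(0.238)^0.248 = 198 K; V₂ = 69.7 L.

69.7 L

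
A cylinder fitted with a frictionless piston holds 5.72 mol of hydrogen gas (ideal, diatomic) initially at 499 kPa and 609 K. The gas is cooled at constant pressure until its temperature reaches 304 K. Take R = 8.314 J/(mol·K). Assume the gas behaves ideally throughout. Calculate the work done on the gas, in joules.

V₁ = nRT₁/P₁ = 5.72×8.314×609/499 = 58.0 L.
Isobaric: P stays 499 kPa; V/T = const ⇒ T₂ = 304 K, V₂ = 29.0 L.
W = PΔV = 499×(29.0−58.0) kPa·L = -14500 J.
Work done on the gas = −W_by = 14500 J.

14500 J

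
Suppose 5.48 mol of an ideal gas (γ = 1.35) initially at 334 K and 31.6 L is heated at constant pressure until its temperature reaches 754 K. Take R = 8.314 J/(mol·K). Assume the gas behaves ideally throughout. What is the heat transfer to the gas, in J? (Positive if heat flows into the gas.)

73800 J

P₁ = nRT₁/V₁ = 5.48×8.314×334/31.6 = 482 kPa.
Isobaric: P stays 482 kPa; V/T = const ⇒ T₂ = 754 K, V₂ = 71.3 L.
W = PΔV = 482×(71.3−31.6) kPa·L = 19100 J.
ΔU = nCvΔT = 5.48×23.8×(754−334) = 54700 J.
Q = ΔU + W = nCpΔT = 73800 J.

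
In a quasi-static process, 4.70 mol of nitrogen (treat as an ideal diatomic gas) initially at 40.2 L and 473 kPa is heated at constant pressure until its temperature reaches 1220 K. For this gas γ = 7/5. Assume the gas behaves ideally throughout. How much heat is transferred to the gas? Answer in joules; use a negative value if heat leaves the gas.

100000 J

T₁ = P₁V₁/(nR) = 473×40.2/(4.70×8.314) = 487 K.
Isobaric: P stays 473 kPa; V/T = const ⇒ T₂ = 1220 K, V₂ = 101 L.
W = PΔV = 473×(101−40.2) kPa·L = 28700 J.
ΔU = nCvΔT = 4.70×20.8×(1220−487) = 71600 J.
Q = ΔU + W = nCpΔT = 100000 J.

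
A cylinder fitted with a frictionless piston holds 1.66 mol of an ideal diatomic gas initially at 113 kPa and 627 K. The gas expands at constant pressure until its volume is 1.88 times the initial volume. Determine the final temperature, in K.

V₁ = nRT₁/P₁ = 1.66×8.314×627/113 = 76.6 L.
Isobaric: P stays 113 kPa; V/T = const ⇒ T₂ = 1180 K, V₂ = 144 L.

1180 K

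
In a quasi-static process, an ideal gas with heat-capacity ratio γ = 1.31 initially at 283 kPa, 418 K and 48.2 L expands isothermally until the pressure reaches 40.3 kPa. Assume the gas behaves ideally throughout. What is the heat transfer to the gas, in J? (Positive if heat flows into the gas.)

n = P₁V₁/(RT₁) = 283×48.2/(8.314×418) = 3.93 mol.
Isothermal: T stays 418 K; PV = const ⇒ V₂ = 338 L, P₂ = 40.3 kPa.
ΔU = 0 (ideal gas, T constant).
W = nRT ln(V₂/V₁) = 3.93×8.314×418×ln(7.02) = 26600 J.
Q = ΔU + W = 26600 J.

26600 J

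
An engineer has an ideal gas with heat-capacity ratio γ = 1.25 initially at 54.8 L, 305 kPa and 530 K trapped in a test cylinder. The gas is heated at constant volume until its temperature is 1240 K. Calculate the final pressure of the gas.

714 kPa

Isochoric: V stays 54.8 L; P/T = const ⇒ T₂ = 1240 K, P₂ = 714 kPa.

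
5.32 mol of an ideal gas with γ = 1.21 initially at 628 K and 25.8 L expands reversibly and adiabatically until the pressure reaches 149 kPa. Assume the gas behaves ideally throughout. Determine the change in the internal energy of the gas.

P₁ = nRT₁/V₁ = 5.32×8.314×628/25.8 = 1080 kPa.
Adiabatic: T₂/T₁ = (P₂/P₁)^((γ−1)/γ) ⇒ T₂ = 628×(0.138)^0.174 = 446 K; V₂ = 132 L.
For an ideal gas ΔU = nCvΔT with Cv = R/(γ−1) = 39.6 J/(mol·K).
ΔU = 5.32×39.6×(446−628) = -38400 J.

-38400 J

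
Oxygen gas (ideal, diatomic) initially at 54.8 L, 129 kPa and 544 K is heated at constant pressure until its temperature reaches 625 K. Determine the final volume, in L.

Isobaric: P stays 129 kPa; V/T = const ⇒ T₂ = 625 K, V₂ = 63.0 L.

63.0 L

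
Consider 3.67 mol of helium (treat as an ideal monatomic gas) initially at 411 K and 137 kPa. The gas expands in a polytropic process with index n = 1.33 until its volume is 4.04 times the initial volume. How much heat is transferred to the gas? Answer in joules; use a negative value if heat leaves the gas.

7090 J

V₁ = nRT₁/P₁ = 3.67×8.314×411/137 = 91.5 L.
Polytropic n=1.33: T₂ = T₁(V₁/V₂)^(n−1) = 411×(0.248)^0.33 = 259 K; P₂ = P₁(V₁/V₂)^n = 21.4 kPa.
W = (P₁V₁−P₂V₂)/(n−1) = (137×91.5−21.4×370)/0.33 = 14000 J.
ΔU = nCvΔT = 3.67×12.5×(259−411) = -6940 J.
Q = ΔU + W = 7090 J.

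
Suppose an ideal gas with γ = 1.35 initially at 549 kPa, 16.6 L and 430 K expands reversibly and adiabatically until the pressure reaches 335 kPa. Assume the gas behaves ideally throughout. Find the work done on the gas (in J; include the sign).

n = P₁V₁/(RT₁) = 549×16.6/(8.314×430) = 2.55 mol.
Adiabatic: T₂/T₁ = (P₂/P₁)^((γ−1)/γ) ⇒ T₂ = 430×(0.610)^0.259 = 378 K; V₂ = 23.9 L.
ΔU = nCvΔT = 2.55×23.8×(378−430) = -3130 J.
Q = 0 for an adiabatic process, so W = −ΔU = 3130 J.
Work done on the gas = −W_by = -3130 J.

-3130 J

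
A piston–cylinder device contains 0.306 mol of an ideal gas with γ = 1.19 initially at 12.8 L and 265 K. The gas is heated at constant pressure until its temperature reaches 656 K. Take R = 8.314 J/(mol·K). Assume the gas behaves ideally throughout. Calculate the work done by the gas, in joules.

P₁ = nRT₁/V₁ = 0.306×8.314×265/12.8 = 52.7 kPa.
Isobaric: P stays 52.7 kPa; V/T = const ⇒ T₂ = 656 K, V₂ = 31.7 L.
W = PΔV = 52.7×(31.7−12.8) kPa·L = 995 J.

995 J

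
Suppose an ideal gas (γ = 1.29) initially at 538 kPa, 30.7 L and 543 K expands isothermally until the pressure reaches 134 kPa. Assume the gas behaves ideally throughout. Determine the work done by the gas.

n = P₁V₁/(RT₁) = 538×30.7/(8.314×543) = 3.66 mol.
Isothermal: T stays 543 K; PV = const ⇒ V₂ = 123 L, P₂ = 134 kPa.
W = nRT ln(V₂/V₁) = 3.66×8.314×543×ln(4.01) = 23000 J.

23000 J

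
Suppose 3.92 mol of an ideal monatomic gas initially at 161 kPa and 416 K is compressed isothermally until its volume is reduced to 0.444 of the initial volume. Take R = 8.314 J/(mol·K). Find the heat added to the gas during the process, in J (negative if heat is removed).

-11000 J

V₁ = nRT₁/P₁ = 3.92×8.314×416/161 = 84.2 L.
Isothermal: T stays 416 K; PV = const ⇒ V₂ = 37.4 L, P₂ = 363 kPa.
ΔU = 0 (ideal gas, T constant).
W = nRT ln(V₂/V₁) = 3.92×8.314×416×ln(0.444) = -11000 J.
Q = ΔU + W = -11000 J.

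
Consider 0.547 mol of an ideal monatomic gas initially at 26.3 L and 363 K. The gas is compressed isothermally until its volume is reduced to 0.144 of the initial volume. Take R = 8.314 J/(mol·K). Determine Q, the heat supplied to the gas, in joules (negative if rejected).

-3200 J

P₁ = nRT₁/V₁ = 0.547×8.314×363/26.3 = 62.8 kPa.
Isothermal: T stays 363 K; PV = const ⇒ V₂ = 3.79 L, P₂ = 436 kPa.
ΔU = 0 (ideal gas, T constant).
W = nRT ln(V₂/V₁) = 0.547×8.314×363×ln(0.144) = -3200 J.
Q = ΔU + W = -3200 J.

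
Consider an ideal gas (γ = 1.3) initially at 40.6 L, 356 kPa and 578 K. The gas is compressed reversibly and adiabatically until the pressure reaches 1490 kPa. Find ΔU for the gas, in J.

n = P₁V₁/(RT₁) = 356×40.6/(8.314×578) = 3.01 mol.
Adiabatic: T₂/T₁ = (P₂/P₁)^((γ−1)/γ) ⇒ T₂ = 578×(4.19)^0.231 = 804 K; V₂ = 13.5 L.
For an ideal gas ΔU = nCvΔT with Cv = R/(γ−1) = 27.7 J/(mol·K).
ΔU = 3.01×27.7×(804−578) = 18900 J.

18900 J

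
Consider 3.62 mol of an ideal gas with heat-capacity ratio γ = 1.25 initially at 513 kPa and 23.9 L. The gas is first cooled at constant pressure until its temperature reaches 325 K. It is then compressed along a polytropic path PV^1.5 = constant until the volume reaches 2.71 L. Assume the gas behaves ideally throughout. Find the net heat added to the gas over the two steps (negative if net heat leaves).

T₁ = P₁V₁/(nR) = 513×23.9/(3.62×8.314) = 407 K.
Step 1 — Isobaric: P stays 513 kPa; V/T = const ⇒ T₂ = 325 K, V₂ = 19.1 L.
W = PΔV = 513×(19.1−23.9) kPa·L = -2480 J.
ΔU = nCvΔT = 3.62×33.3×(325−407) = -9920 J.
Q = ΔU + W = nCpΔT = -12400 J.
State after step 1: P = 513 kPa, V = 19.1 L, T = 325 K.
Step 2 — Polytropic n=1.5: T₂ = T₁(V₁/V₂)^(n−1) = 325×(7.04)^0.50 = 862 K; P₂ = P₁(V₁/V₂)^n = 9570 kPa.
W = (P₁V₁−P₂V₂)/(n−1) = (513×19.1−9570×2.71)/0.50 = -32300 J.
ΔU = nCvΔT = 3.62×33.3×(862−325) = 64700 J.
Q = ΔU + W = 32300 J.
Net over both steps: W = -34800 J, Q = 19900 J, ΔU = 54700 J.

19900 J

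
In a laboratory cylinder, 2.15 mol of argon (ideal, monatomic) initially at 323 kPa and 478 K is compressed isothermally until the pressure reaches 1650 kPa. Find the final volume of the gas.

V₁ = nRT₁/P₁ = 2.15×8.314×478/323 = 26.5 L.
Isothermal: T stays 478 K; PV = const ⇒ V₂ = 5.18 L, P₂ = 1650 kPa.

5.18 L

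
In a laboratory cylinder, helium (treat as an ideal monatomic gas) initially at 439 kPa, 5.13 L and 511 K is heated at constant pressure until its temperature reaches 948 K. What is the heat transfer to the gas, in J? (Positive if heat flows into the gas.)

n = P₁V₁/(RT₁) = 439×5.13/(8.314×511) = 0.530 mol.
Isobaric: P stays 439 kPa; V/T = const ⇒ T₂ = 948 K, V₂ = 9.52 L.
W = PΔV = 439×(9.52−5.13) kPa·L = 1930 J.
ΔU = nCvΔT = 0.530×12.5×(948−511) = 2890 J.
Q = ΔU + W = nCpΔT = 4810 J.

4810 J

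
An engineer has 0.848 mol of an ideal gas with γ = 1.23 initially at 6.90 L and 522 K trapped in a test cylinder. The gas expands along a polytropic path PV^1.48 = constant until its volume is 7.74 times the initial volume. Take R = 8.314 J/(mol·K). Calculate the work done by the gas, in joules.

P₁ = nRT₁/V₁ = 0.848×8.314×522/6.90 = 533 kPa.
Polytropic n=1.48: T₂ = T₁(V₁/V₂)^(n−1) = 522×(0.129)^0.48 = 195 K; P₂ = P₁(V₁/V₂)^n = 25.8 kPa.
W = (P₁V₁−P₂V₂)/(n−1) = (533×6.90−25.8×53.4)/0.48 = 4800 J.

4800 J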